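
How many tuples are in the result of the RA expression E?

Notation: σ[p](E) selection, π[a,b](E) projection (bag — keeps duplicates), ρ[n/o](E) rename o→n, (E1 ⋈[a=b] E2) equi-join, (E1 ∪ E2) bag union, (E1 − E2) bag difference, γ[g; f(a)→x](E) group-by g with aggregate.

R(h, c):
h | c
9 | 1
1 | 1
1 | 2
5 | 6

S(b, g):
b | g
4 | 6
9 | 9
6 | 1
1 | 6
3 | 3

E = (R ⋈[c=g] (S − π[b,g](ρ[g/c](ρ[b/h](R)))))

Per-node cardinality:
  R → 4
  S → 5
  R → 4
  ρ[b/h](R) → 4
  ρ[g/c](ρ[b/h](R)) → 4
  π[b,g](ρ[g/c](ρ[b/h](R))) → 4
  (S − π[b,g](ρ[g/c](ρ[b/h](R)))) → 5
  (R ⋈[c=g] (S − π[b,g](ρ[g/c](ρ[b/h](R))))) → 4

|E| = 4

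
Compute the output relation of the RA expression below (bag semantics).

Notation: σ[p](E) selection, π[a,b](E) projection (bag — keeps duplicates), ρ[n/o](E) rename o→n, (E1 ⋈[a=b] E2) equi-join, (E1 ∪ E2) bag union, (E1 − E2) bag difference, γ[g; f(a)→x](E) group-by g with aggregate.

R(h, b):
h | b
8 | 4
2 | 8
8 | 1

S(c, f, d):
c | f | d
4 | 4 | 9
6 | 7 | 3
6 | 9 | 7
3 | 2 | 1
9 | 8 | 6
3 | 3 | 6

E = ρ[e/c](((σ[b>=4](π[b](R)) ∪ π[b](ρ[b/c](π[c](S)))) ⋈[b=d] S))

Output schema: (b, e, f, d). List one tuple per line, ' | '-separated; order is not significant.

Subexpression sizes:
  R → 3
  π[b](R) → 3
  σ[b>=4](π[b](R)) → 2
  S → 6
  π[c](S) → 6
  ρ[b/c](π[c](S)) → 6
  π[b](ρ[b/c](π[c](S))) → 6
  (σ[b>=4](π[b](R)) ∪ π[b](ρ[b/c](π[c](S)))) → 8
  S → 6
  ((σ[b>=4](π[b](R)) ∪ π[b](ρ[b/c](π[c](S)))) ⋈[b=d] S) → 7
  ρ[e/c](((σ[b>=4](π[b](R)) ∪ π[b](ρ[b/c](π[c](S)))) ⋈[b=d] S)) → 7

== RESULT ==
b | e | f | d
3 | 6 | 7 | 3
3 | 6 | 7 | 3
6 | 3 | 3 | 6
6 | 3 | 3 | 6
6 | 9 | 8 | 6
6 | 9 | 8 | 6
9 | 4 | 4 | 9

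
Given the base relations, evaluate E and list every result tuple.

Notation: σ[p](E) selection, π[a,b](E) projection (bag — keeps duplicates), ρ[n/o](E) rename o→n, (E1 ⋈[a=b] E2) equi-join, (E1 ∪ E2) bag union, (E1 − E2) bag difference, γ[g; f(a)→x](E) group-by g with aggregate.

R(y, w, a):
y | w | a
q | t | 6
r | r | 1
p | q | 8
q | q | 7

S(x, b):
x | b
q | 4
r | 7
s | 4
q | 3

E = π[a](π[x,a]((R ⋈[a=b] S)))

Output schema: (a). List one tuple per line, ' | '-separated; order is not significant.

Row counts bottom-up:
  R → 4
  S → 4
  (R ⋈[a=b] S) → 1
  π[x,a]((R ⋈[a=b] S)) → 1
  π[a](π[x,a]((R ⋈[a=b] S))) → 1

== RESULT ==
a
7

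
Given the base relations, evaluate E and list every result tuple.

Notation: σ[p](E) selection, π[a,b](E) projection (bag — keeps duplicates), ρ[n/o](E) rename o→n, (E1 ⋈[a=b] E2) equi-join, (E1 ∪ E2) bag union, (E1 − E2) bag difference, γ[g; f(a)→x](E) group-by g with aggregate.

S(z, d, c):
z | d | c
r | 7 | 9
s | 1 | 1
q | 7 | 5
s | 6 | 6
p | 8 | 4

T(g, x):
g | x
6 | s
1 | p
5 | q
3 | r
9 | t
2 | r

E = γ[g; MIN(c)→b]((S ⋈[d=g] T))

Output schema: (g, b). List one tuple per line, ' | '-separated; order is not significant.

Stepwise |·|:
  S → 5
  T → 6
  (S ⋈[d=g] T) → 2
  γ[g; MIN(c)→b]((S ⋈[d=g] T)) → 2

== RESULT ==
g | b
1 | 1
6 | 6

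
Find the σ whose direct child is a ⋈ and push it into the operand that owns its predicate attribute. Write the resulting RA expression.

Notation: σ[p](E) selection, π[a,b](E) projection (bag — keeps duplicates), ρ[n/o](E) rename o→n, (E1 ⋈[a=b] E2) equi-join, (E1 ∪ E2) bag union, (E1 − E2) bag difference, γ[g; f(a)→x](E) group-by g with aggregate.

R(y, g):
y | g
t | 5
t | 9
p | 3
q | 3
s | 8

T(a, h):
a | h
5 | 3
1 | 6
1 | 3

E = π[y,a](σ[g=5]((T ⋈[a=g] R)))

σ filters on g, owned by the right side.
E' = π[y,a]((T ⋈[a=g] σ[g=5](R)))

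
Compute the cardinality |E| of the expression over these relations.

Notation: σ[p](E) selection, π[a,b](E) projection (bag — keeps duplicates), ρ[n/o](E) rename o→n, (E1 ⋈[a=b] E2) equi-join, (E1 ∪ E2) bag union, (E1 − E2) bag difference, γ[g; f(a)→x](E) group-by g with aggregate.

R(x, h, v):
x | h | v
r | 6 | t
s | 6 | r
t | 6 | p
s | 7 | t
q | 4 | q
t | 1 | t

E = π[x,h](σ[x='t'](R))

Per-node cardinality:
  R → 6
  σ[x='t'](R) → 2
  π[x,h](σ[x='t'](R)) → 2

|E| = 2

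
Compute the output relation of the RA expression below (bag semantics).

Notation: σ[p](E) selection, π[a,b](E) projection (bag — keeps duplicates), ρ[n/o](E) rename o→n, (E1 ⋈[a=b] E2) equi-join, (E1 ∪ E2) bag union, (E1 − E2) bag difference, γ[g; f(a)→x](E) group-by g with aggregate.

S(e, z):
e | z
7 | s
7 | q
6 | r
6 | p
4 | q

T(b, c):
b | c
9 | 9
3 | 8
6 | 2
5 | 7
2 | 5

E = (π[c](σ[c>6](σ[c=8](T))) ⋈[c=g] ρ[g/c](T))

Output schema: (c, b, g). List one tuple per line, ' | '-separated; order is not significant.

Subexpression sizes:
  T → 5
  σ[c=8](T) → 1
  σ[c>6](σ[c=8](T)) → 1
  π[c](σ[c>6](σ[c=8](T))) → 1
  T → 5
  ρ[g/c](T) → 5
  (π[c](σ[c>6](σ[c=8](T))) ⋈[c=g] ρ[g/c](T)) → 1

== RESULT ==
c | b | g
8 | 3 | 8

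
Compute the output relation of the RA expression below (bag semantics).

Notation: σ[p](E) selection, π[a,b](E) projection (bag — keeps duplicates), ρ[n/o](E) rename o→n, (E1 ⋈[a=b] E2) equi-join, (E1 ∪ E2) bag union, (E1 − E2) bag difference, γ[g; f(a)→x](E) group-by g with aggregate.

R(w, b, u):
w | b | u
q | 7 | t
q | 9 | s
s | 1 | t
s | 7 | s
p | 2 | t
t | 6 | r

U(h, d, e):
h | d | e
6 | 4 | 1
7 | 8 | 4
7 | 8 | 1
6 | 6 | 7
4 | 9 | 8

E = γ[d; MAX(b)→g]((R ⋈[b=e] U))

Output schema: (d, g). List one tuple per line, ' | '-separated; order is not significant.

Row counts bottom-up:
  R → 6
  U → 5
  (R ⋈[b=e] U) → 4
  γ[d; MAX(b)→g]((R ⋈[b=e] U)) → 3

== RESULT ==
d | g
4 | 1
6 | 7
8 | 1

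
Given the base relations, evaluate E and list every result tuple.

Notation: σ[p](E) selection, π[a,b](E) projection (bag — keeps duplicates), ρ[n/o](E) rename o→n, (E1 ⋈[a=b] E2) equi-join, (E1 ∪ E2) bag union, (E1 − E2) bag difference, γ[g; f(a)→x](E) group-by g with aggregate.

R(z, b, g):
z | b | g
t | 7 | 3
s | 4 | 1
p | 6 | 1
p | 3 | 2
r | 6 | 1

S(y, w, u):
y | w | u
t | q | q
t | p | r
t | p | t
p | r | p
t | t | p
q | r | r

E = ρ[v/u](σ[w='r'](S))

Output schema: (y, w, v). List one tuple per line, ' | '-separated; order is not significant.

Subexpression sizes:
  S → 6
  σ[w='r'](S) → 2
  ρ[v/u](σ[w='r'](S)) → 2

== RESULT ==
y | w | v
p | r | p
q | r | r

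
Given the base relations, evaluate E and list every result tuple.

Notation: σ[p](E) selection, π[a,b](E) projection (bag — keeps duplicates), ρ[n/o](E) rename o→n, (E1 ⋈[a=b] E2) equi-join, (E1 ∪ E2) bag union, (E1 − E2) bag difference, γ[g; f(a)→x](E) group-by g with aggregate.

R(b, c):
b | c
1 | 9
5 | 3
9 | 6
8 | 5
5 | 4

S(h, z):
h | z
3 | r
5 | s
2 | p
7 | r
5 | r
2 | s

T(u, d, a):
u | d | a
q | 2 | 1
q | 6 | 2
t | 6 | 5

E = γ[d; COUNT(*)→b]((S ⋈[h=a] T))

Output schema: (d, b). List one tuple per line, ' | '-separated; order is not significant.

Per-node cardinality:
  S → 6
  T → 3
  (S ⋈[h=a] T) → 4
  γ[d; COUNT(*)→b]((S ⋈[h=a] T)) → 1

== RESULT ==
d | b
6 | 4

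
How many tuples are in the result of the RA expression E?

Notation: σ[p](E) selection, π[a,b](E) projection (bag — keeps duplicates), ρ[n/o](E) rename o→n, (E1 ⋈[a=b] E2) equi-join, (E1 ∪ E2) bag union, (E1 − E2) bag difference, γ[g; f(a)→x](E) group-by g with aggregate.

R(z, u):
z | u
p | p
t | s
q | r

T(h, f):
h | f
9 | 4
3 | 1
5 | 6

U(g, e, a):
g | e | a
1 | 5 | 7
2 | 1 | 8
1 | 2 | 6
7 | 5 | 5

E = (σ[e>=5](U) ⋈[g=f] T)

Stepwise |·|:
  U → 4
  σ[e>=5](U) → 2
  T → 3
  (σ[e>=5](U) ⋈[g=f] T) → 1

|E| = 1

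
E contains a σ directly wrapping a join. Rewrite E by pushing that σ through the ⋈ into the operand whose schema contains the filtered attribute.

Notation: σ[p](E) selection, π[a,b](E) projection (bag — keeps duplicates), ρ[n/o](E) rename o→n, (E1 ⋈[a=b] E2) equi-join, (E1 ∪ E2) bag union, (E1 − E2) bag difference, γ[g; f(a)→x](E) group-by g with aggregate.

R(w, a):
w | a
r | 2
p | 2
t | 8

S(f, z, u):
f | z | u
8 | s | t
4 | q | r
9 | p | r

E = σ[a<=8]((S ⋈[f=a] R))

σ filters on a, owned by the right side.
E' = (S ⋈[f=a] σ[a<=8](R))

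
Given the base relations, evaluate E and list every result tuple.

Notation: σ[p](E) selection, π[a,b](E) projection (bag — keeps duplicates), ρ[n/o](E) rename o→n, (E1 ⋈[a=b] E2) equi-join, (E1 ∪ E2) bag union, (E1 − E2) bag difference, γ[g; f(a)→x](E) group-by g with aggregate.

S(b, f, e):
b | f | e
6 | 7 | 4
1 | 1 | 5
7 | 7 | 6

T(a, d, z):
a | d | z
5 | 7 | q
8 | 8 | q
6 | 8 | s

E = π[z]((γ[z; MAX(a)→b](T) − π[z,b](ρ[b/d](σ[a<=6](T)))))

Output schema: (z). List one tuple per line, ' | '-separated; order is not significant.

Per-node cardinality:
  T → 3
  γ[z; MAX(a)→b](T) → 2
  T → 3
  σ[a<=6](T) → 2
  ρ[b/d](σ[a<=6](T)) → 2
  π[z,b](ρ[b/d](σ[a<=6](T))) → 2
  (γ[z; MAX(a)→b](T) − π[z,b](ρ[b/d](σ[a<=6](T)))) → 2
  π[z]((γ[z; MAX(a)→b](T) − π[z,b](ρ[b/d](σ[a<=6](T))))) → 2

== RESULT ==
z
q
s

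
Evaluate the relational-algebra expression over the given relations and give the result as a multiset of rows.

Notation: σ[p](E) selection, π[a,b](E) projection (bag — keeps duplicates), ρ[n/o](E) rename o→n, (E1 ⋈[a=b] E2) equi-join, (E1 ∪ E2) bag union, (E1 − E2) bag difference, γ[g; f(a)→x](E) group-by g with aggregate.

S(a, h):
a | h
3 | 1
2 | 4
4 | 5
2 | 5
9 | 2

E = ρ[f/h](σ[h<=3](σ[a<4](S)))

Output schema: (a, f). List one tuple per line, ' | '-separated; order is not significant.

Subexpression sizes:
  S → 5
  σ[a<4](S) → 3
  σ[h<=3](σ[a<4](S)) → 1
  ρ[f/h](σ[h<=3](σ[a<4](S))) → 1

== RESULT ==
a | f
3 | 1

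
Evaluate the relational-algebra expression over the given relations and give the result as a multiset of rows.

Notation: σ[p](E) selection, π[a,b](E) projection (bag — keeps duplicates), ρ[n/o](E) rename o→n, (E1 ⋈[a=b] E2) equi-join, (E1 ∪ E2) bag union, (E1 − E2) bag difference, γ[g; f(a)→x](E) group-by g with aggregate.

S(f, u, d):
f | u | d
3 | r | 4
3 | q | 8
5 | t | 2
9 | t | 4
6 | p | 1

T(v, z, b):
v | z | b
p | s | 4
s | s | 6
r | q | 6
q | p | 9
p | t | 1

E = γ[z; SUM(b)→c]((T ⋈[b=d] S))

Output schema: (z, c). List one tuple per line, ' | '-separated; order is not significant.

Subexpression sizes:
  T → 5
  S → 5
  (T ⋈[b=d] S) → 3
  γ[z; SUM(b)→c]((T ⋈[b=d] S)) → 2

== RESULT ==
z | c
s | 8
t | 1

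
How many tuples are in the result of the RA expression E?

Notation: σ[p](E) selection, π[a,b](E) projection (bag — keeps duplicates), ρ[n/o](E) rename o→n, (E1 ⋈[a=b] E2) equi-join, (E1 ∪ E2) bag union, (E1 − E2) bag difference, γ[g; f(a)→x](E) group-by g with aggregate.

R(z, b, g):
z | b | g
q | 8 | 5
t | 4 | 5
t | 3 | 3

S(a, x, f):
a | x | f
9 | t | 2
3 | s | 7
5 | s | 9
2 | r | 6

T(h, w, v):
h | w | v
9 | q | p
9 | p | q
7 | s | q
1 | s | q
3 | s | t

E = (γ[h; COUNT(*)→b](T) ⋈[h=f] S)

Row counts bottom-up:
  T → 5
  γ[h; COUNT(*)→b](T) → 4
  S → 4
  (γ[h; COUNT(*)→b](T) ⋈[h=f] S) → 2

|E| = 2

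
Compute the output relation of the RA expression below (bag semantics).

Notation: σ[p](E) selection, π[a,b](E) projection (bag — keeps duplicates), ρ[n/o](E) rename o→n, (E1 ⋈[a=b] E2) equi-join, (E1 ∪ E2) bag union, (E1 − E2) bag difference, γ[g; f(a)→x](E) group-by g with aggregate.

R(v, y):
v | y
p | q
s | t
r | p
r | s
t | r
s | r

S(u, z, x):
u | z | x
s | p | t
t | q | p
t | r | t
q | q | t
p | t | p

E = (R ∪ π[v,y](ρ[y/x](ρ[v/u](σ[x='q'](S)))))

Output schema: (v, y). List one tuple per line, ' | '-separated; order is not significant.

Stepwise |·|:
  R → 6
  S → 5
  σ[x='q'](S) → 0
  ρ[v/u](σ[x='q'](S)) → 0
  ρ[y/x](ρ[v/u](σ[x='q'](S))) → 0
  π[v,y](ρ[y/x](ρ[v/u](σ[x='q'](S)))) → 0
  (R ∪ π[v,y](ρ[y/x](ρ[v/u](σ[x='q'](S))))) → 6

== RESULT ==
v | y
p | q
r | p
r | s
s | r
s | t
t | r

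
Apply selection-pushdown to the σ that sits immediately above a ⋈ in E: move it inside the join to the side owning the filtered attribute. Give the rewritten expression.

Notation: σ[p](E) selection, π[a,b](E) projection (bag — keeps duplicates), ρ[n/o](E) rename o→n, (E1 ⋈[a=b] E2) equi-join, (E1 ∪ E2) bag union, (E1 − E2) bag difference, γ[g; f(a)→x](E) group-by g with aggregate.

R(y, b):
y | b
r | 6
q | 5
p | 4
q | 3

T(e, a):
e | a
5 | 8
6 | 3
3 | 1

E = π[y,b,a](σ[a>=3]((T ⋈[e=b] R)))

σ filters on a, owned by the left side.
E' = π[y,b,a]((σ[a>=3](T) ⋈[e=b] R))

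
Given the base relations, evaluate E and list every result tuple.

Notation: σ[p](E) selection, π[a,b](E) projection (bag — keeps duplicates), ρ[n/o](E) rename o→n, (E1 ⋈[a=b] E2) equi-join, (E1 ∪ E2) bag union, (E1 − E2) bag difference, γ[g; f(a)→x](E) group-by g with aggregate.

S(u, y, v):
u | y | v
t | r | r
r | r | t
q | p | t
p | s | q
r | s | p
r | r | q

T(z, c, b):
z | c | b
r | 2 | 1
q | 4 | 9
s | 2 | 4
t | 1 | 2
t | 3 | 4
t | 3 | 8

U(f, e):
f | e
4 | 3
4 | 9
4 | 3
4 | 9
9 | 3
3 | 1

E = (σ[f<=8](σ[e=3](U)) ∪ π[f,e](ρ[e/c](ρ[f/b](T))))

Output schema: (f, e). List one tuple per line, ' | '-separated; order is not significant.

Subexpression sizes:
  U → 6
  σ[e=3](U) → 3
  σ[f<=8](σ[e=3](U)) → 2
  T → 6
  ρ[f/b](T) → 6
  ρ[e/c](ρ[f/b](T)) → 6
  π[f,e](ρ[e/c](ρ[f/b](T))) → 6
  (σ[f<=8](σ[e=3](U)) ∪ π[f,e](ρ[e/c](ρ[f/b](T)))) → 8

== RESULT ==
f | e
1 | 2
2 | 1
4 | 2
4 | 3
4 | 3
4 | 3
8 | 3
9 | 4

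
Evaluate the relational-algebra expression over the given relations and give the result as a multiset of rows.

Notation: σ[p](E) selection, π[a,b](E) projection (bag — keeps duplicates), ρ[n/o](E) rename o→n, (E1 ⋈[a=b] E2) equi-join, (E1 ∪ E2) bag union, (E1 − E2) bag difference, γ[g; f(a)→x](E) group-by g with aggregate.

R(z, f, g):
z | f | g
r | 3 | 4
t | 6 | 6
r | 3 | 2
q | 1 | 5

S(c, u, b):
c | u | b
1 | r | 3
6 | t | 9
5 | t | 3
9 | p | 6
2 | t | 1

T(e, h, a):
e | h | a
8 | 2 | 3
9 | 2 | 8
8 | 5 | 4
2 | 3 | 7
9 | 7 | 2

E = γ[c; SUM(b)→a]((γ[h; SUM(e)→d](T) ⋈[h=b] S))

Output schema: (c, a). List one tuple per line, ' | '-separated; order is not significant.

Stepwise |·|:
  T → 5
  γ[h; SUM(e)→d](T) → 4
  S → 5
  (γ[h; SUM(e)→d](T) ⋈[h=b] S) → 2
  γ[c; SUM(b)→a]((γ[h; SUM(e)→d](T) ⋈[h=b] S)) → 2

== RESULT ==
c | a
1 | 3
5 | 3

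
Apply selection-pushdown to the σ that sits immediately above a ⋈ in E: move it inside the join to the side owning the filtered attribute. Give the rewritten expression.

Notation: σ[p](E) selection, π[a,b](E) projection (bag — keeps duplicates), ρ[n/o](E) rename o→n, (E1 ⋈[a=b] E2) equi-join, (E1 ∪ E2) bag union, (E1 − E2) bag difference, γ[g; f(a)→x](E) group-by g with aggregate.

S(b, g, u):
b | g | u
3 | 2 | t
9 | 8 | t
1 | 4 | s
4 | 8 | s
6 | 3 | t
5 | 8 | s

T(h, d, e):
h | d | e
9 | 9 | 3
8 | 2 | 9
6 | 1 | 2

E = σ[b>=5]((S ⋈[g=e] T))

σ filters on b, owned by the left side.
E' = (σ[b>=5](S) ⋈[g=e] T)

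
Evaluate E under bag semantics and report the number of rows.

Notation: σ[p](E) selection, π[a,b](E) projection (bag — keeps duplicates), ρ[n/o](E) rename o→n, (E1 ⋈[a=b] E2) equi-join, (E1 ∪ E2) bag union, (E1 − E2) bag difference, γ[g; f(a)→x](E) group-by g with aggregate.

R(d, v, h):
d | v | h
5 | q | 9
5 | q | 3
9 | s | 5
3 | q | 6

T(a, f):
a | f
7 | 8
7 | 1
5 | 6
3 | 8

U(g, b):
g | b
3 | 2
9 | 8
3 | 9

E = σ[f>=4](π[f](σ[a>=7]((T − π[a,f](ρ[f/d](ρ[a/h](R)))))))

Stepwise |·|:
  T → 4
  R → 4
  ρ[a/h](R) → 4
  ρ[f/d](ρ[a/h](R)) → 4
  π[a,f](ρ[f/d](ρ[a/h](R))) → 4
  (T − π[a,f](ρ[f/d](ρ[a/h](R)))) → 4
  σ[a>=7]((T − π[a,f](ρ[f/d](ρ[a/h](R))))) → 2
  π[f](σ[a>=7]((T − π[a,f](ρ[f/d](ρ[a/h](R)))))) → 2
  σ[f>=4](π[f](σ[a>=7]((T − π[a,f](ρ[f/d](ρ[a/h](R))))))) → 1

|E| = 1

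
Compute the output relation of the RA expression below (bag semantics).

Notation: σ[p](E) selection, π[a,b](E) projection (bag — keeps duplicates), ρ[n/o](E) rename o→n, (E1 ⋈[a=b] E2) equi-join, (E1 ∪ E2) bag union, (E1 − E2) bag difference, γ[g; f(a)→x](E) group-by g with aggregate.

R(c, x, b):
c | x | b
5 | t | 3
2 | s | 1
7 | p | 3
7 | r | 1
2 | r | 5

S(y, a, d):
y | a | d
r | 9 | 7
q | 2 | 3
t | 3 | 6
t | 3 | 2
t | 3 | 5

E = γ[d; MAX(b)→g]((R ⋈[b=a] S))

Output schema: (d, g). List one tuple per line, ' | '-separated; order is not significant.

Stepwise |·|:
  R → 5
  S → 5
  (R ⋈[b=a] S) → 6
  γ[d; MAX(b)→g]((R ⋈[b=a] S)) → 3

== RESULT ==
d | g
2 | 3
5 | 3
6 | 3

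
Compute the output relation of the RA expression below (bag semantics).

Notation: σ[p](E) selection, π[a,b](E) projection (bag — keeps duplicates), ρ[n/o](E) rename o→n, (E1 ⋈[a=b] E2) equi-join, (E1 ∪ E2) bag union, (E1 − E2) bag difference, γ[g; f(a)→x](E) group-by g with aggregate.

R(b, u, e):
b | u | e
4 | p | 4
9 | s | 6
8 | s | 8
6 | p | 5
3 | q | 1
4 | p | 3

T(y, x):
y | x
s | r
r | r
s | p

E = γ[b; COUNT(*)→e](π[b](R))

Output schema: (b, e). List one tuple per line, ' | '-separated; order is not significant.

Row counts bottom-up:
  R → 6
  π[b](R) → 6
  γ[b; COUNT(*)→e](π[b](R)) → 5

== RESULT ==
b | e
3 | 1
4 | 2
6 | 1
8 | 1
9 | 1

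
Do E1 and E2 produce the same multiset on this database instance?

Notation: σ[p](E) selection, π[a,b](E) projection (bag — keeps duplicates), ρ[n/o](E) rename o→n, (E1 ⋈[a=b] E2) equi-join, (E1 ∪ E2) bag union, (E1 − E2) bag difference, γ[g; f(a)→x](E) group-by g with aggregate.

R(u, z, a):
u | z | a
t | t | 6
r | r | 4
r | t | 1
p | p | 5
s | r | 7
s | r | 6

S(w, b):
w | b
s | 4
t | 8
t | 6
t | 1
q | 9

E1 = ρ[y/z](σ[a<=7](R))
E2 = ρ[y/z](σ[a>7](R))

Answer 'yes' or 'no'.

E1 subexpression sizes:
  R → 6
  σ[a<=7](R) → 6
  ρ[y/z](σ[a<=7](R)) → 6
E2 subexpression sizes:
  R → 6
  σ[a>7](R) → 0
  ρ[y/z](σ[a>7](R)) → 0

E1 result:
u | y | a
p | p | 5
r | r | 4
r | t | 1
s | r | 6
s | r | 7
t | t | 6
E2 result:
u | y | a
(0 rows)
Witness: ('p', 'p', 5) appears 1× in E1 but 0× in E2.

no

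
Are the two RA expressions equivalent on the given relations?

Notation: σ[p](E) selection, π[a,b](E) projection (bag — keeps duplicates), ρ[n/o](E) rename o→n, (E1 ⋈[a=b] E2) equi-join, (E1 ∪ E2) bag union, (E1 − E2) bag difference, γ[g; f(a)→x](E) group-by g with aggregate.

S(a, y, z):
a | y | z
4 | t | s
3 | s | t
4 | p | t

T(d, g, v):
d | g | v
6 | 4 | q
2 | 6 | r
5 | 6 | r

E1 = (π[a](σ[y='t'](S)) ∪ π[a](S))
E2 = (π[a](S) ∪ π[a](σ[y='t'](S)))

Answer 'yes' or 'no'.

E1 stepwise |·|:
  S → 3
  σ[y='t'](S) → 1
  π[a](σ[y='t'](S)) → 1
  S → 3
  π[a](S) → 3
  (π[a](σ[y='t'](S)) ∪ π[a](S)) → 4
E2 stepwise |·|:
  S → 3
  π[a](S) → 3
  S → 3
  σ[y='t'](S) → 1
  π[a](σ[y='t'](S)) → 1
  (π[a](S) ∪ π[a](σ[y='t'](S))) → 4

E1 and E2 produce the same multiset:
a
3
4
4
4

yes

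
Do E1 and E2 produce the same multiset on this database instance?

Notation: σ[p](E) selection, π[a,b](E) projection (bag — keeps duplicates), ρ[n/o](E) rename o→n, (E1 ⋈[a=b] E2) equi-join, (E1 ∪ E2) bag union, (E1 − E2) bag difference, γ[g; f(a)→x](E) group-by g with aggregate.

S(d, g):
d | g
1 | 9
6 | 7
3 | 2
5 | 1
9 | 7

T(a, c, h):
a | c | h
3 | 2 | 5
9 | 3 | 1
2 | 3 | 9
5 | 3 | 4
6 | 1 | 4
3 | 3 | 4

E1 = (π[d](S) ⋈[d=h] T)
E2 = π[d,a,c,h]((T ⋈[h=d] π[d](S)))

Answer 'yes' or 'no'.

E1 per-node cardinality:
  S → 5
  π[d](S) → 5
  T → 6
  (π[d](S) ⋈[d=h] T) → 3
E2 per-node cardinality:
  T → 6
  S → 5
  π[d](S) → 5
  (T ⋈[h=d] π[d](S)) → 3
  π[d,a,c,h]((T ⋈[h=d] π[d](S))) → 3

E1 and E2 produce the same multiset:
d | a | c | h
1 | 9 | 3 | 1
5 | 3 | 2 | 5
9 | 2 | 3 | 9

yes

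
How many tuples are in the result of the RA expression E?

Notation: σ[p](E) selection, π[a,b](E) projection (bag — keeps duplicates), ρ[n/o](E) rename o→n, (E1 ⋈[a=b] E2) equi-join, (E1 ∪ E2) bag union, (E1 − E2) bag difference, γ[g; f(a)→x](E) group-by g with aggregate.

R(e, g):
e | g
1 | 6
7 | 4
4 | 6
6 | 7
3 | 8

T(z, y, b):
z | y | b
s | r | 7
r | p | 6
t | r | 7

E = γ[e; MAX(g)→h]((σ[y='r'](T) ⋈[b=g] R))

Row counts bottom-up:
  T → 3
  σ[y='r'](T) → 2
  R → 5
  (σ[y='r'](T) ⋈[b=g] R) → 2
  γ[e; MAX(g)→h]((σ[y='r'](T) ⋈[b=g] R)) → 1

|E| = 1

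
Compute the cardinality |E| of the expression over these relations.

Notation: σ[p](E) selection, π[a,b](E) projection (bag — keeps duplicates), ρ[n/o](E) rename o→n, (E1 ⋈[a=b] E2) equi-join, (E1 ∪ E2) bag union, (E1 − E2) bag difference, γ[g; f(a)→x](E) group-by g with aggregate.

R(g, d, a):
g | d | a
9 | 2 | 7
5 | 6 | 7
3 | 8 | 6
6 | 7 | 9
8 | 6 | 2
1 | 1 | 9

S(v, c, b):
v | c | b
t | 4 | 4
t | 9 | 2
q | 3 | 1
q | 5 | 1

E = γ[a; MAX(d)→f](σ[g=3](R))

Subexpression sizes:
  R → 6
  σ[g=3](R) → 1
  γ[a; MAX(d)→f](σ[g=3](R)) → 1

|E| = 1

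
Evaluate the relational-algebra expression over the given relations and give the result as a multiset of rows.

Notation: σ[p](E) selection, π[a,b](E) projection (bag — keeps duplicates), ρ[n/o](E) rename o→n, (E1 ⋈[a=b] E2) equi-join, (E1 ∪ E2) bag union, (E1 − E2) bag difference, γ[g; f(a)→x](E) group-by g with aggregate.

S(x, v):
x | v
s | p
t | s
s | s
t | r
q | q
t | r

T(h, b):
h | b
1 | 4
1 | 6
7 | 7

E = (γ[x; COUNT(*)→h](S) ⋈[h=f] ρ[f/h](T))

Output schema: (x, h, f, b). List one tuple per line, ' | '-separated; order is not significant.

Per-node cardinality:
  S → 6
  γ[x; COUNT(*)→h](S) → 3
  T → 3
  ρ[f/h](T) → 3
  (γ[x; COUNT(*)→h](S) ⋈[h=f] ρ[f/h](T)) → 2

== RESULT ==
x | h | f | b
q | 1 | 1 | 4
q | 1 | 1 | 6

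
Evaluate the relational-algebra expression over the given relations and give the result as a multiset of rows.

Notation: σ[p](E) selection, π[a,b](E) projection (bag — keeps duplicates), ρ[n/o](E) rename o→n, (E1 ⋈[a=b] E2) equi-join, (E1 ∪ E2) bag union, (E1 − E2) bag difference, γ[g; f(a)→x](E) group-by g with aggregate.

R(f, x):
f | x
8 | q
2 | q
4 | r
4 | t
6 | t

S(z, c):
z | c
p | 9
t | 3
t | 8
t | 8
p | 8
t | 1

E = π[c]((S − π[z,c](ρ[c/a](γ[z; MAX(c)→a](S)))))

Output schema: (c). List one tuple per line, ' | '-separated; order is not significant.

Subexpression sizes:
  S → 6
  S → 6
  γ[z; MAX(c)→a](S) → 2
  ρ[c/a](γ[z; MAX(c)→a](S)) → 2
  π[z,c](ρ[c/a](γ[z; MAX(c)→a](S))) → 2
  (S − π[z,c](ρ[c/a](γ[z; MAX(c)→a](S)))) → 4
  π[c]((S − π[z,c](ρ[c/a](γ[z; MAX(c)→a](S))))) → 4

== RESULT ==
c
1
3
8
8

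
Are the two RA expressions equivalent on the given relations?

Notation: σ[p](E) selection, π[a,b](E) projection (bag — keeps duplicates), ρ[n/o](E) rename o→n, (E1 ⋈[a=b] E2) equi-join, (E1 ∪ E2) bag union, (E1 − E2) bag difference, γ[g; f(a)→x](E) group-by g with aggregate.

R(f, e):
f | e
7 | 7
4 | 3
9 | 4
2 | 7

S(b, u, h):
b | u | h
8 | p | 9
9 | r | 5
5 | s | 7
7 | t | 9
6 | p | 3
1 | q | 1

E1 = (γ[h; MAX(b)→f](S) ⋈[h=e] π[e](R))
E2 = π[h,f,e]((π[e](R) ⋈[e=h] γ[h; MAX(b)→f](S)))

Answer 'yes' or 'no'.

E1 stepwise |·|:
  S → 6
  γ[h; MAX(b)→f](S) → 5
  R → 4
  π[e](R) → 4
  (γ[h; MAX(b)→f](S) ⋈[h=e] π[e](R)) → 3
E2 stepwise |·|:
  R → 4
  π[e](R) → 4
  S → 6
  γ[h; MAX(b)→f](S) → 5
  (π[e](R) ⋈[e=h] γ[h; MAX(b)→f](S)) → 3
  π[h,f,e]((π[e](R) ⋈[e=h] γ[h; MAX(b)→f](S))) → 3

E1 and E2 produce the same multiset:
h | f | e
3 | 6 | 3
7 | 5 | 7
7 | 5 | 7

yes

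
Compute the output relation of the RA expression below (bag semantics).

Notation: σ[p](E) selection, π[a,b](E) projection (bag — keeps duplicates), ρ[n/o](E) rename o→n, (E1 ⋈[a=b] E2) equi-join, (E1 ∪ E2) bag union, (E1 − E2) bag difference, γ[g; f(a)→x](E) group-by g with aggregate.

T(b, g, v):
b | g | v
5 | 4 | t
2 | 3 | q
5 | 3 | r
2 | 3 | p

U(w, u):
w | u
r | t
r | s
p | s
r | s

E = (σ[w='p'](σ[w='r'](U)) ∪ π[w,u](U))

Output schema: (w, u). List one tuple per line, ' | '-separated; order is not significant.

Subexpression sizes:
  U → 4
  σ[w='r'](U) → 3
  σ[w='p'](σ[w='r'](U)) → 0
  U → 4
  π[w,u](U) → 4
  (σ[w='p'](σ[w='r'](U)) ∪ π[w,u](U)) → 4

== RESULT ==
w | u
p | s
r | s
r | s
r | t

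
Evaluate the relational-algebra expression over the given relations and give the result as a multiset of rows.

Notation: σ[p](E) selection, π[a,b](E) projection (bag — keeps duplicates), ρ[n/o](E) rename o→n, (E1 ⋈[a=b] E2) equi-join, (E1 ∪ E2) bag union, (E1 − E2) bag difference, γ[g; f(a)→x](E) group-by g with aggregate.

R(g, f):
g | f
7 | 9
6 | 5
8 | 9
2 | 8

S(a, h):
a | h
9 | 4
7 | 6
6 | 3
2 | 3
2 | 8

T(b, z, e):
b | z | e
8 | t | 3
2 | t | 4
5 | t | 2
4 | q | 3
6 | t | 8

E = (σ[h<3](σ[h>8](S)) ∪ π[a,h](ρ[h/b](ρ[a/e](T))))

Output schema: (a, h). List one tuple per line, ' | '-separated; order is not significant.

Stepwise |·|:
  S → 5
  σ[h>8](S) → 0
  σ[h<3](σ[h>8](S)) → 0
  T → 5
  ρ[a/e](T) → 5
  ρ[h/b](ρ[a/e](T)) → 5
  π[a,h](ρ[h/b](ρ[a/e](T))) → 5
  (σ[h<3](σ[h>8](S)) ∪ π[a,h](ρ[h/b](ρ[a/e](T)))) → 5

== RESULT ==
a | h
2 | 5
3 | 4
3 | 8
4 | 2
8 | 6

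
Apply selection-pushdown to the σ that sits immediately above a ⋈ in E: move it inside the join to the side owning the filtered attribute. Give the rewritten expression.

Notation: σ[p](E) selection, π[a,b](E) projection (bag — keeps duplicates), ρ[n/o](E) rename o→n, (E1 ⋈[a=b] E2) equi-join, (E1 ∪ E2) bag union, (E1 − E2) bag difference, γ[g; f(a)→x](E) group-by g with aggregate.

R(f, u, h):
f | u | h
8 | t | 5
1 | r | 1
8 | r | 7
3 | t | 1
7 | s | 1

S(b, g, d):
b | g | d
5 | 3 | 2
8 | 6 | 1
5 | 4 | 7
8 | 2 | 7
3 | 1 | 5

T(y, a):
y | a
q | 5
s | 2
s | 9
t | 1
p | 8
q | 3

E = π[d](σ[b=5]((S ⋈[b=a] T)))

σ filters on b, owned by the left side.
E' = π[d]((σ[b=5](S) ⋈[b=a] T))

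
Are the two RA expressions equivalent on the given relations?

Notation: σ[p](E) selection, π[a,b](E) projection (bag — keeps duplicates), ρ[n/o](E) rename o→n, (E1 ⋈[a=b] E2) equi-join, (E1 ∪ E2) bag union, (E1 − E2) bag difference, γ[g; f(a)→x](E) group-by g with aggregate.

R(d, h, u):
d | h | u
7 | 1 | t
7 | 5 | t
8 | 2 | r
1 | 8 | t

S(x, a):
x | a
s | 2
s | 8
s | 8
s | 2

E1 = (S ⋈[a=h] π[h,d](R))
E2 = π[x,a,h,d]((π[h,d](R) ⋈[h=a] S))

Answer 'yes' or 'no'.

E1 per-node cardinality:
  S → 4
  R → 4
  π[h,d](R) → 4
  (S ⋈[a=h] π[h,d](R)) → 4
E2 per-node cardinality:
  R → 4
  π[h,d](R) → 4
  S → 4
  (π[h,d](R) ⋈[h=a] S) → 4
  π[x,a,h,d]((π[h,d](R) ⋈[h=a] S)) → 4

E1 and E2 produce the same multiset:
x | a | h | d
s | 2 | 2 | 8
s | 2 | 2 | 8
s | 8 | 8 | 1
s | 8 | 8 | 1

yes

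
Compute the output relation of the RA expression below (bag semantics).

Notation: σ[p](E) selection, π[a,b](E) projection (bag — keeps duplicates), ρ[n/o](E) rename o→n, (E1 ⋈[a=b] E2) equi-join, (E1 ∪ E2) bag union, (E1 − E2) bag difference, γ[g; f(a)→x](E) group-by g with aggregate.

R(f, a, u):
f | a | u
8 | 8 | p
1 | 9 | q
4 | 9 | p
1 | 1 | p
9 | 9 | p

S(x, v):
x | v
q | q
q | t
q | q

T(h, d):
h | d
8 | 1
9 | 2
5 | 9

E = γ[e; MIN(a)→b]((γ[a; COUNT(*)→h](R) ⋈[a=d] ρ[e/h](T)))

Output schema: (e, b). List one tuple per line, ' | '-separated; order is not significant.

Subexpression sizes:
  R → 5
  γ[a; COUNT(*)→h](R) → 3
  T → 3
  ρ[e/h](T) → 3
  (γ[a; COUNT(*)→h](R) ⋈[a=d] ρ[e/h](T)) → 2
  γ[e; MIN(a)→b]((γ[a; COUNT(*)→h](R) ⋈[a=d] ρ[e/h](T))) → 2

== RESULT ==
e | b
5 | 9
8 | 1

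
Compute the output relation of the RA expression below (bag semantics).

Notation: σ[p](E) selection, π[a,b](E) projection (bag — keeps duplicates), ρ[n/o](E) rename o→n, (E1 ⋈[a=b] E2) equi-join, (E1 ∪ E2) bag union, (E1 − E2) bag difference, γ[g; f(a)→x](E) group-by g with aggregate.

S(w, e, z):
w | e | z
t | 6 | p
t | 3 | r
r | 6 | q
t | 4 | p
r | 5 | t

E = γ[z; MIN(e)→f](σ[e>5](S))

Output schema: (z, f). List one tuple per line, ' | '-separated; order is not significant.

Per-node cardinality:
  S → 5
  σ[e>5](S) → 2
  γ[z; MIN(e)→f](σ[e>5](S)) → 2

== RESULT ==
z | f
p | 6
q | 6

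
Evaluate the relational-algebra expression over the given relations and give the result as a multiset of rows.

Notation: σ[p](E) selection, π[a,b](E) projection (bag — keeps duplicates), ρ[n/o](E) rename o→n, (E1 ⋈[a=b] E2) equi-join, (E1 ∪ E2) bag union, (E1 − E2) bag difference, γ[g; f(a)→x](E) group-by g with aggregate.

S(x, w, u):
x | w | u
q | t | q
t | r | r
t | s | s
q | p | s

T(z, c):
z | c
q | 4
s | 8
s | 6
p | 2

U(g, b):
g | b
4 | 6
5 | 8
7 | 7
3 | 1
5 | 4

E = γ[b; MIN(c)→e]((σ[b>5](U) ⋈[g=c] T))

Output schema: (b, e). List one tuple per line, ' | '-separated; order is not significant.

Per-node cardinality:
  U → 5
  σ[b>5](U) → 3
  T → 4
  (σ[b>5](U) ⋈[g=c] T) → 1
  γ[b; MIN(c)→e]((σ[b>5](U) ⋈[g=c] T)) → 1

== RESULT ==
b | e
6 | 4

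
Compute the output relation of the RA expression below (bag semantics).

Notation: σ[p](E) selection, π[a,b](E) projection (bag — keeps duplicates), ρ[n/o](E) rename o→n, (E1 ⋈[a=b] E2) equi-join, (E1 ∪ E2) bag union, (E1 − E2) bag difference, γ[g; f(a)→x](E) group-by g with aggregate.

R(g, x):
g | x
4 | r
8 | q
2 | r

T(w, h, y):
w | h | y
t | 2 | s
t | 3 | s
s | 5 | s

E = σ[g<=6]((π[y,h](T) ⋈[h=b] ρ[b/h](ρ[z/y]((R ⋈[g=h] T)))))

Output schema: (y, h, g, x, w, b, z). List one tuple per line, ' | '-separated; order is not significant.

Row counts bottom-up:
  T → 3
  π[y,h](T) → 3
  R → 3
  T → 3
  (R ⋈[g=h] T) → 1
  ρ[z/y]((R ⋈[g=h] T)) → 1
  ρ[b/h](ρ[z/y]((R ⋈[g=h] T))) → 1
  (π[y,h](T) ⋈[h=b] ρ[b/h](ρ[z/y]((R ⋈[g=h] T)))) → 1
  σ[g<=6]((π[y,h](T) ⋈[h=b] ρ[b/h](ρ[z/y]((R ⋈[g=h] T))))) → 1

== RESULT ==
y | h | g | x | w | b | z
s | 2 | 2 | r | t | 2 | s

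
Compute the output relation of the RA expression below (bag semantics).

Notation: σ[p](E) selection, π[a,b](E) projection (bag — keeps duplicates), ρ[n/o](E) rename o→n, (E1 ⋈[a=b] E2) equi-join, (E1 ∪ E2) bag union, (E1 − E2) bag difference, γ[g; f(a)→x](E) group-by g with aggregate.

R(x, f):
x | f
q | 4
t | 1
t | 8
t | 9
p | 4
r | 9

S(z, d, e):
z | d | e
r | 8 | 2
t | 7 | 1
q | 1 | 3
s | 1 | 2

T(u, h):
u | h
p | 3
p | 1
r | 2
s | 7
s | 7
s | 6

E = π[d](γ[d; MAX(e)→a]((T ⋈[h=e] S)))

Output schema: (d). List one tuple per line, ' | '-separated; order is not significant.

Stepwise |·|:
  T → 6
  S → 4
  (T ⋈[h=e] S) → 4
  γ[d; MAX(e)→a]((T ⋈[h=e] S)) → 3
  π[d](γ[d; MAX(e)→a]((T ⋈[h=e] S))) → 3

== RESULT ==
d
1
7
8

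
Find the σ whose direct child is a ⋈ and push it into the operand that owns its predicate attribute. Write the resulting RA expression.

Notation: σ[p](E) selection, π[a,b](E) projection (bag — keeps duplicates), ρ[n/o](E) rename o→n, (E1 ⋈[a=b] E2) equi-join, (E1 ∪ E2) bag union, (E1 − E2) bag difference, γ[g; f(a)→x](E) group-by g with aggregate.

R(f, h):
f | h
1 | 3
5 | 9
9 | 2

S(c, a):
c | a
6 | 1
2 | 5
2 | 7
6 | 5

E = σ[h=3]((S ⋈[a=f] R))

σ filters on h, owned by the right side.
E' = (S ⋈[a=f] σ[h=3](R))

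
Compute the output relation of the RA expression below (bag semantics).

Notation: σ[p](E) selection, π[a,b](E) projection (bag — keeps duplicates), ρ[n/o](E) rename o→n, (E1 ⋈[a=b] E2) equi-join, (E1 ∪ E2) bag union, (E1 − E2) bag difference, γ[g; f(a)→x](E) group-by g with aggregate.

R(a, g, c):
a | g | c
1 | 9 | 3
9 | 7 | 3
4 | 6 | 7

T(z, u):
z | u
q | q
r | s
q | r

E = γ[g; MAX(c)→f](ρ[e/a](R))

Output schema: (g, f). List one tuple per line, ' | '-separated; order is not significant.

Per-node cardinality:
  R → 3
  ρ[e/a](R) → 3
  γ[g; MAX(c)→f](ρ[e/a](R)) → 3

== RESULT ==
g | f
6 | 7
7 | 3
9 | 3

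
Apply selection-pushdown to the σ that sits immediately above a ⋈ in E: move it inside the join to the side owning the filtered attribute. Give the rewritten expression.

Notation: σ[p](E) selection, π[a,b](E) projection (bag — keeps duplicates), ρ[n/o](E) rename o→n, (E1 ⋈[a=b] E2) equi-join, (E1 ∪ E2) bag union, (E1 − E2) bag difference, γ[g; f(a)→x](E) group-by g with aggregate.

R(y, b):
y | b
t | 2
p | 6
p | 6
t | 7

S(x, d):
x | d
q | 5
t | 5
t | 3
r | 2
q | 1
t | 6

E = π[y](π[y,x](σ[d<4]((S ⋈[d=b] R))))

σ filters on d, owned by the left side.
E' = π[y](π[y,x]((σ[d<4](S) ⋈[d=b] R)))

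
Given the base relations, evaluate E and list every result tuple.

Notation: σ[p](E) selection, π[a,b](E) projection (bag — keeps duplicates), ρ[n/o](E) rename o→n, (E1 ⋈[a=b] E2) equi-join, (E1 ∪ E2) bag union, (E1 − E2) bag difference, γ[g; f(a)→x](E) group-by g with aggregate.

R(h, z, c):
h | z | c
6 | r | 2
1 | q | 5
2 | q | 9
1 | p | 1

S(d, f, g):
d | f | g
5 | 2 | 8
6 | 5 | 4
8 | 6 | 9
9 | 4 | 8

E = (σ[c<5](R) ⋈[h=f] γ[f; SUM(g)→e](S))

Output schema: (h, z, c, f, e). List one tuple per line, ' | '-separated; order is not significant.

Row counts bottom-up:
  R → 4
  σ[c<5](R) → 2
  S → 4
  γ[f; SUM(g)→e](S) → 4
  (σ[c<5](R) ⋈[h=f] γ[f; SUM(g)→e](S)) → 1

== RESULT ==
h | z | c | f | e
6 | r | 2 | 6 | 9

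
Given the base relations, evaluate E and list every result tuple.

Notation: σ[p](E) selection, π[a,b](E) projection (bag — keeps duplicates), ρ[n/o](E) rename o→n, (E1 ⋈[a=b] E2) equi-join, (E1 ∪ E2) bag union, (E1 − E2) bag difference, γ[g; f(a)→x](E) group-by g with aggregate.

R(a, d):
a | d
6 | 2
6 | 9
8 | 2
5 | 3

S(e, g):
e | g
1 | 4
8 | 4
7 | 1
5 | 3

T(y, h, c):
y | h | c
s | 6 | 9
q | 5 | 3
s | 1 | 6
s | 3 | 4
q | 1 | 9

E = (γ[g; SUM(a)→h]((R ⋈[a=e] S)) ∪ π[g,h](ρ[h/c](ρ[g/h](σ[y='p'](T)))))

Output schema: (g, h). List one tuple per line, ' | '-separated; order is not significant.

Row counts bottom-up:
  R → 4
  S → 4
  (R ⋈[a=e] S) → 2
  γ[g; SUM(a)→h]((R ⋈[a=e] S)) → 2
  T → 5
  σ[y='p'](T) → 0
  ρ[g/h](σ[y='p'](T)) → 0
  ρ[h/c](ρ[g/h](σ[y='p'](T))) → 0
  π[g,h](ρ[h/c](ρ[g/h](σ[y='p'](T)))) → 0
  (γ[g; SUM(a)→h]((R ⋈[a=e] S)) ∪ π[g,h](ρ[h/c](ρ[g/h](σ[y='p'](T))))) → 2

== RESULT ==
g | h
3 | 5
4 | 8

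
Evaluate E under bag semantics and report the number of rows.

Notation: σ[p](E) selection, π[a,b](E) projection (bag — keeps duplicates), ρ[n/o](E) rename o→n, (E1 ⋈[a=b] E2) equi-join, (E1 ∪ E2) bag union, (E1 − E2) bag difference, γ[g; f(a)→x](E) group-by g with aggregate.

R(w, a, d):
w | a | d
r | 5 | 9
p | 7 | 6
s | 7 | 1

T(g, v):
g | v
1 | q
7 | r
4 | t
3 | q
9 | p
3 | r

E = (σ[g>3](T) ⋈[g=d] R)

Stepwise |·|:
  T → 6
  σ[g>3](T) → 3
  R → 3
  (σ[g>3](T) ⋈[g=d] R) → 1

|E| = 1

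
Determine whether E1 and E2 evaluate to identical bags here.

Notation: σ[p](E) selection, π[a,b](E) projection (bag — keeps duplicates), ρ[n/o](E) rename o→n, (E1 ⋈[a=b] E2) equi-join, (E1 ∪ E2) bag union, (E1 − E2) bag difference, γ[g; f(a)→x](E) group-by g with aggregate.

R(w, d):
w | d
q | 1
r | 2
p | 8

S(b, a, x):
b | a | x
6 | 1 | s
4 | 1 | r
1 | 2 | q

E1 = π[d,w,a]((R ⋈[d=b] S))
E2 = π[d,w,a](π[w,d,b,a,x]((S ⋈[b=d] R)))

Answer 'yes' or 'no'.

E1 stepwise |·|:
  R → 3
  S → 3
  (R ⋈[d=b] S) → 1
  π[d,w,a]((R ⋈[d=b] S)) → 1
E2 stepwise |·|:
  S → 3
  R → 3
  (S ⋈[b=d] R) → 1
  π[w,d,b,a,x]((S ⋈[b=d] R)) → 1
  π[d,w,a](π[w,d,b,a,x]((S ⋈[b=d] R))) → 1

E1 and E2 produce the same multiset:
d | w | a
1 | q | 2

yes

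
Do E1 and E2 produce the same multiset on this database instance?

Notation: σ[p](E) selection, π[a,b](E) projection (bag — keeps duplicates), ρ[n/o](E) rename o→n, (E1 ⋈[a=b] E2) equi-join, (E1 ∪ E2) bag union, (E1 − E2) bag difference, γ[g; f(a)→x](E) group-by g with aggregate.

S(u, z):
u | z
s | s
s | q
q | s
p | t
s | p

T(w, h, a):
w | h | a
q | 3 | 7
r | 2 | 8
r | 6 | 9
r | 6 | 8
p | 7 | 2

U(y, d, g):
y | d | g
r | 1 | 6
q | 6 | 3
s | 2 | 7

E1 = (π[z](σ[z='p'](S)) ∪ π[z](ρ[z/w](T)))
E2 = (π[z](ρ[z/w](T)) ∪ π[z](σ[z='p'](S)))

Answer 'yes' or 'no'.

E1 stepwise |·|:
  S → 5
  σ[z='p'](S) → 1
  π[z](σ[z='p'](S)) → 1
  T → 5
  ρ[z/w](T) → 5
  π[z](ρ[z/w](T)) → 5
  (π[z](σ[z='p'](S)) ∪ π[z](ρ[z/w](T))) → 6
E2 stepwise |·|:
  T → 5
  ρ[z/w](T) → 5
  π[z](ρ[z/w](T)) → 5
  S → 5
  σ[z='p'](S) → 1
  π[z](σ[z='p'](S)) → 1
  (π[z](ρ[z/w](T)) ∪ π[z](σ[z='p'](S))) → 6

E1 and E2 produce the same multiset:
z
p
p
q
r
r
r

yes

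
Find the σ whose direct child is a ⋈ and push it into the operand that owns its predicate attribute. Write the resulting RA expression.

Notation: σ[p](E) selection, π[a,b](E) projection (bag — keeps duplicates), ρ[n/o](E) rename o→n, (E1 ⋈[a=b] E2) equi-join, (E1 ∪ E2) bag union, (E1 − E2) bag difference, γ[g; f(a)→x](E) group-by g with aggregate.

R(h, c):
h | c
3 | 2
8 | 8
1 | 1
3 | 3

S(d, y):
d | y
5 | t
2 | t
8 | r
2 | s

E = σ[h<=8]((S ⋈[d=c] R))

σ filters on h, owned by the right side.
E' = (S ⋈[d=c] σ[h<=8](R))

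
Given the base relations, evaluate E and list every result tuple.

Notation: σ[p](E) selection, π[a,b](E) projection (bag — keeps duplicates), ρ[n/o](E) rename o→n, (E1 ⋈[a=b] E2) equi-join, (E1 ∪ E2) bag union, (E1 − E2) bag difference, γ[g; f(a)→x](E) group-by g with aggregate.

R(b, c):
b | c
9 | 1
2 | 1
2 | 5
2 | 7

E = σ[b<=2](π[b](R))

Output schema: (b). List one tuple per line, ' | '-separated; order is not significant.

Per-node cardinality:
  R → 4
  π[b](R) → 4
  σ[b<=2](π[b](R)) → 3

== RESULT ==
b
2
2
2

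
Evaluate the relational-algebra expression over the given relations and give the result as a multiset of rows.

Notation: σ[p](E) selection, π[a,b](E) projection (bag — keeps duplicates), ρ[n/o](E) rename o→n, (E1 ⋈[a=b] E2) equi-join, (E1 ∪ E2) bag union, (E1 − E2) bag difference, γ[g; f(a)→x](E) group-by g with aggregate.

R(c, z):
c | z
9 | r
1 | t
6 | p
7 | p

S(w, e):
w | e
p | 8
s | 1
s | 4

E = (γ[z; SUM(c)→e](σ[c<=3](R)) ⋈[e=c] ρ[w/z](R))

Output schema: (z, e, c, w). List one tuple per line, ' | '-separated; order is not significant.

Row counts bottom-up:
  R → 4
  σ[c<=3](R) → 1
  γ[z; SUM(c)→e](σ[c<=3](R)) → 1
  R → 4
  ρ[w/z](R) → 4
  (γ[z; SUM(c)→e](σ[c<=3](R)) ⋈[e=c] ρ[w/z](R)) → 1

== RESULT ==
z | e | c | w
t | 1 | 1 | t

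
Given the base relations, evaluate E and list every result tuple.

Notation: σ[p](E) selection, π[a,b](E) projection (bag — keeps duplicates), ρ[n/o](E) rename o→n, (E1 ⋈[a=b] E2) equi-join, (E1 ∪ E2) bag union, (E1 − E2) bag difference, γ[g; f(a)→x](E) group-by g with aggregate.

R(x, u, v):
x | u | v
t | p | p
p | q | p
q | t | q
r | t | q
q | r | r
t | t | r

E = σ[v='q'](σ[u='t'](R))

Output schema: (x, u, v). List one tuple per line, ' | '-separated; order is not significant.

Per-node cardinality:
  R → 6
  σ[u='t'](R) → 3
  σ[v='q'](σ[u='t'](R)) → 2

== RESULT ==
x | u | v
q | t | q
r | t | q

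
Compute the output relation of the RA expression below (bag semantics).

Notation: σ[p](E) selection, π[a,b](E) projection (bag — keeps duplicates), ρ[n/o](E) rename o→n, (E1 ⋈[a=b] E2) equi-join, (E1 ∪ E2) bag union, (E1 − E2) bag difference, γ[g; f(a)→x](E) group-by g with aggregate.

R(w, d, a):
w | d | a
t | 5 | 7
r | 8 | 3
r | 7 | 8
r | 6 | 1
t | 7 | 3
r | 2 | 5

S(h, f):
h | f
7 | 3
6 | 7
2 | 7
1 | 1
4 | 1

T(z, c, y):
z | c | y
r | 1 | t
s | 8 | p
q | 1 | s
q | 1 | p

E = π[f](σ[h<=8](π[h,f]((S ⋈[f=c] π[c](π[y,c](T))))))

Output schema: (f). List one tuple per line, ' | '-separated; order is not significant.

Subexpression sizes:
  S → 5
  T → 4
  π[y,c](T) → 4
  π[c](π[y,c](T)) → 4
  (S ⋈[f=c] π[c](π[y,c](T))) → 6
  π[h,f]((S ⋈[f=c] π[c](π[y,c](T)))) → 6
  σ[h<=8](π[h,f]((S ⋈[f=c] π[c](π[y,c](T))))) → 6
  π[f](σ[h<=8](π[h,f]((S ⋈[f=c] π[c](π[y,c](T)))))) → 6

== RESULT ==
f
1
1
1
1
1
1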